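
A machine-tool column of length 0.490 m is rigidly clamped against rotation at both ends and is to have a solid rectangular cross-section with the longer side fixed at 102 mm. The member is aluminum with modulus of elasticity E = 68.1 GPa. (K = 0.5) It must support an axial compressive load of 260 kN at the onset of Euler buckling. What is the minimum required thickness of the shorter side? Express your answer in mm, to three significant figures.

L_e = K·L = 0.5 × 0.490 = 0.2450 m
Required I = P_cr·L_e²/(π²E) = 2.600×10^5 × 0.2450² / (π² × 6.81×10^10) = 2.322×10^-8 m⁴
I_req = 2.322×10^4 mm⁴
Rectangle, weak axis: I_min = h·b³/12 with h = 102 mm fixed  ⇒  b = (12I/h)^(1/3) = 14.0 mm

b ≈ 14.0 mm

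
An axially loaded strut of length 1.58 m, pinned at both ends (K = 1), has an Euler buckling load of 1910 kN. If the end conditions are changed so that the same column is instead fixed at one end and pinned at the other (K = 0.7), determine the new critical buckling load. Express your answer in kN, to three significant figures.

P_cr ∝ 1/K², so P_cr,new = P_cr,old × (K_old/K_new)² = 1910 × (1/0.7)²
= 1910 × 2.041 = 3900 kN

P_cr ≈ 3900 kN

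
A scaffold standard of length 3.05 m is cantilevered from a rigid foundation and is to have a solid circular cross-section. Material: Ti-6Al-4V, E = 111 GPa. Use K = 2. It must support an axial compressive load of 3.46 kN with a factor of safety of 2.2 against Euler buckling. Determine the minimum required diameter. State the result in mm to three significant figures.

d ≈ 47.9 mm

Required P_cr = n·P = 2.2 × 3.46 = 7.612 kN
L_e = K·L = 2 × 3.05 = 6.100 m
Required I = P_cr·L_e²/(π²E) = 7.612×10^3 × 6.100² / (π² × 1.11×10^11) = 2.585×10^-7 m⁴
I_req = 2.585×10^5 mm⁴
Solid circle: I = πd⁴/64  ⇒  d = (64I/π)^(1/4) = (64×2.585×10^5/π)^(1/4) = 47.9 mm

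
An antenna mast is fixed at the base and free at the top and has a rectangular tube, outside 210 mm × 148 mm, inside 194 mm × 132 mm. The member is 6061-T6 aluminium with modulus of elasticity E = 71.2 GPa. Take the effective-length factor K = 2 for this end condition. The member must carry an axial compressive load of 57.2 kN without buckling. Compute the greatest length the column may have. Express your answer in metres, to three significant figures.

L_max ≈ 7.75 m

Weak-axis I_min = (h_o·b_o³ − h_i·b_i³)/12 with b_o = 148, b_i = 132.0 mm (shorter outer/inner sides).
I_min = (210×148³ − 194.0×132.0³)/12 = 1.955×10^7 mm⁴
I = 1.955×10^-5 m⁴
At the buckling limit P_cr = P = 5.720×10^4 N
From P_cr = π²EI/(K·L)²:  L = (1/K)·√(π²EI/P_cr) = (1/2)·√(π²×7.12×10^10×1.955×10^-5/5.720×10^4)
L = 7.75 m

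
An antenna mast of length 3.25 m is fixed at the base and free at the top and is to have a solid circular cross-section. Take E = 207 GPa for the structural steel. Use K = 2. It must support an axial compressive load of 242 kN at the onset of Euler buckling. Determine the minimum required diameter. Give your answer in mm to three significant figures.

d ≈ 100 mm

L_e = K·L = 2 × 3.25 = 6.500 m
Required I = P_cr·L_e²/(π²E) = 2.420×10^5 × 6.500² / (π² × 2.07×10^11) = 5.005×10^-6 m⁴
I_req = 5.005×10^6 mm⁴
Solid circle: I = πd⁴/64  ⇒  d = (64I/π)^(1/4) = (64×5.005×10^6/π)^(1/4) = 100 mm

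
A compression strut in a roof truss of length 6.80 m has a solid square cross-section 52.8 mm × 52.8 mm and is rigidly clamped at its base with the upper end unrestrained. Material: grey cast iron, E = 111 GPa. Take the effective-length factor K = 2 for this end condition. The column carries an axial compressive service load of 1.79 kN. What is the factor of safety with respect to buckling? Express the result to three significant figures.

I = a⁴/12 = 52.8⁴/12 = 6.477×10^5 mm⁴
I = 6.477×10^5 mm⁴ = 6.477×10^-7 m⁴
Effective length L_e = K·L = 2 × 6.80 = 13.60 m
P_cr = π²EI / L_e² = π² × 111×10⁹ × 6.477×10^-7 / 13.60² = 3.836×10^3 N
Factor of safety n = P_cr / P = 3.8362 / 1.79 = 2.14

n ≈ 2.14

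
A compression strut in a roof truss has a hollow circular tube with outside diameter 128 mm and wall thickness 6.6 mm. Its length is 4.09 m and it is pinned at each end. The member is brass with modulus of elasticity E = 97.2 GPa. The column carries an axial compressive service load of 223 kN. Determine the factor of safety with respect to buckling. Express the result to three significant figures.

n ≈ 1.20

Inner diameter d_i = 128 − 2×6.6 = 114.8 mm
I = π(d_o⁴ − d_i⁴)/64 = π(128⁴ − 114.8⁴)/64 = 4.651×10^6 mm⁴
I = 4.651×10^6 mm⁴ = 4.651×10^-6 m⁴
Effective length L_e = K·L = 1 × 4.09 = 4.090 m
P_cr = π²EI / L_e² = π² × 97.2×10⁹ × 4.651×10^-6 / 4.090² = 2.667×10^5 N
Factor of safety n = P_cr / P = 266.72 / 223 = 1.20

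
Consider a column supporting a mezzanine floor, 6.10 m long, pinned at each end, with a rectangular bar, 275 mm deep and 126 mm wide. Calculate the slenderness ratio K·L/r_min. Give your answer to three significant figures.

λ ≈ 168

For a rectangle r_min = b/√12 = 126/√12 = 36.37 mm
L_e = K·L = 1 × 6.10 m = 6.100 m = 6100.0 mm
λ = L_e / r_min = 6100.0 / 36.37 = 168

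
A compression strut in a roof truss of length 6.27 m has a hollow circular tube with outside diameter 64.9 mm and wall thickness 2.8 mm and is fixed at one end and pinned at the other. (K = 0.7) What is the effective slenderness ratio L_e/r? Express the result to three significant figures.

λ ≈ 200

Inner diameter d_i = 64.9 − 2×2.8 = 59.30 mm
I = π(d_o⁴ − d_i⁴)/64 = π(64.9⁴ − 59.30⁴)/64 = 2.639×10^5 mm⁴
A = 546.3 mm²;  r_min = √(I/A) = √(2.639×10^5/546.3) = 21.98 mm
L_e = K·L = 0.7 × 6.27 m = 4.389 m = 4389.0 mm
λ = L_e / r_min = 4389.0 / 21.98 = 200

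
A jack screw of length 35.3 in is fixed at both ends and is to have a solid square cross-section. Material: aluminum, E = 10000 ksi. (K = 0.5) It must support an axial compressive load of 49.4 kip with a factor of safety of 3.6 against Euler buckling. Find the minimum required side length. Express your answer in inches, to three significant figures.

a ≈ 1.61 in

Required P_cr = n·P = 3.6 × 49.4 = 177.8 kip
L_e = K·L = 0.5 × 35.3 = 17.65 in
Required I = P_cr·L_e²/(π²E) = 1.778×10^5 × 17.65² / (π² × 1.00×10^7) = 0.5613 in⁴
Solid square: I = a⁴/12  ⇒  a = (12I)^(1/4) = (12×0.5613)^(1/4) = 1.61 in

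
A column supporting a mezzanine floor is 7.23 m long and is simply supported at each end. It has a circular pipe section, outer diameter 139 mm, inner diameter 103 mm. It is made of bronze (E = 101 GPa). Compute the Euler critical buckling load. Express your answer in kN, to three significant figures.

P_cr ≈ 244 kN

d_o = 139 mm, d_i = 103 mm
I = π(d_o⁴ − d_i⁴)/64 = π(139⁴ − 103.0⁴)/64 = 1.280×10^7 mm⁴
I = 1.280×10^7 mm⁴ = 1.280×10^-5 m⁴
Effective length L_e = K·L = 1 × 7.23 = 7.230 m
P_cr = π²EI / L_e² = π² × 101×10⁹ × 1.280×10^-5 / 7.230² = 2.441×10^5 N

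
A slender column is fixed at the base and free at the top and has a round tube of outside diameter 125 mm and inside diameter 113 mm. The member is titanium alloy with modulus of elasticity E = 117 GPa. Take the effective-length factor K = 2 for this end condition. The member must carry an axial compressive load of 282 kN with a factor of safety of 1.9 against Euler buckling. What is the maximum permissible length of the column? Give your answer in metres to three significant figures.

d_o = 125 mm, d_i = 113 mm
I = π(d_o⁴ − d_i⁴)/64 = π(125⁴ − 113.0⁴)/64 = 3.981×10^6 mm⁴
I = 3.981×10^-6 m⁴
Required critical load P_cr = n·P = 1.9 × 282 = 535.8 kN = 5.358×10^5 N
From P_cr = π²EI/(K·L)²:  L = (1/K)·√(π²EI/P_cr) = (1/2)·√(π²×1.17×10^11×3.981×10^-6/5.358×10^5)
L = 1.46 m

L_max ≈ 1.46 m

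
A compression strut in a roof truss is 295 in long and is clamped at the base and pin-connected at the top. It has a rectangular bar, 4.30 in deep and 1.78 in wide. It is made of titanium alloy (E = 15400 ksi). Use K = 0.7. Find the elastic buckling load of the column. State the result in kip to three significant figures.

P_cr ≈ 7.20 kip

Buckling occurs about the weak axis: I_min = h·b³/12 with b = 1.78 in (the shorter side).
I_min = 4.30×1.78³/12 = 2.021 in⁴
Effective length L_e = K·L = 0.7 × 295 = 206.5 in
P_cr = π²EI / L_e² = π² × 15400×10³ × 2.021 / 206.5² = 7.203×10^3 lb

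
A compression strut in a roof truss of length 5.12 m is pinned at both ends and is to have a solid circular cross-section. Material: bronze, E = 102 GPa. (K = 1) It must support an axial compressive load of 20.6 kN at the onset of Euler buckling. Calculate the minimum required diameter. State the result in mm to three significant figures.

d ≈ 57.5 mm

L_e = K·L = 1 × 5.12 = 5.120 m
Required I = P_cr·L_e²/(π²E) = 2.060×10^4 × 5.120² / (π² × 1.02×10^11) = 5.364×10^-7 m⁴
I_req = 5.364×10^5 mm⁴
Solid circle: I = πd⁴/64  ⇒  d = (64I/π)^(1/4) = (64×5.364×10^5/π)^(1/4) = 57.5 mm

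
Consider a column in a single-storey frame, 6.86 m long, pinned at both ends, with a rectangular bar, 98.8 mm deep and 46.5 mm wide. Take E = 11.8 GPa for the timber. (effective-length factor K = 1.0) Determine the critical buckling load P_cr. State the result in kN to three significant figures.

P_cr ≈ 2.05 kN

Buckling occurs about the weak axis: I_min = h·b³/12 with b = 46.5 mm (the shorter side).
I_min = 98.8×46.5³/12 = 8.278×10^5 mm⁴
I = 8.278×10^5 mm⁴ = 8.278×10^-7 m⁴
Effective length L_e = K·L = 1 × 6.86 = 6.860 m
P_cr = π²EI / L_e² = π² × 11.8×10⁹ × 8.278×10^-7 / 6.860² = 2.049×10^3 N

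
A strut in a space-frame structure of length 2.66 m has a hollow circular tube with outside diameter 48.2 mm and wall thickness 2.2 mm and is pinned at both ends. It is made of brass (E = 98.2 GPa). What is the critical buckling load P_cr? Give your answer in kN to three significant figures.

Inner diameter d_i = 48.2 − 2×2.2 = 43.80 mm
I = π(d_o⁴ − d_i⁴)/64 = π(48.2⁴ − 43.80⁴)/64 = 8.428×10^4 mm⁴
I = 8.428×10^4 mm⁴ = 8.428×10^-8 m⁴
Effective length L_e = K·L = 1 × 2.66 = 2.660 m
P_cr = π²EI / L_e² = π² × 98.2×10⁹ × 8.428×10^-8 / 2.660² = 1.155×10^4 N

P_cr ≈ 11.5 kN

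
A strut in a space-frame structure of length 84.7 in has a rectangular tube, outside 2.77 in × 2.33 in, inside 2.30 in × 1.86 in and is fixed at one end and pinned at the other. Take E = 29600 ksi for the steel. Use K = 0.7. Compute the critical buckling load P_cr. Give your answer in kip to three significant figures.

P_cr ≈ 140 kip

Weak-axis I_min = (h_o·b_o³ − h_i·b_i³)/12 with b_o = 2.33, b_i = 1.860 in (shorter outer/inner sides).
I_min = (2.77×2.33³ − 2.300×1.860³)/12 = 1.687 in⁴
Effective length L_e = K·L = 0.7 × 84.7 = 59.29 in
P_cr = π²EI / L_e² = π² × 29600×10³ × 1.687 / 59.29² = 1.402×10^5 lb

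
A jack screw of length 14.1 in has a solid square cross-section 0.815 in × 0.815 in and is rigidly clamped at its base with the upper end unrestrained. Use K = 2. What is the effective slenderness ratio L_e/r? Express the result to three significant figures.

For a square r = a/√12 = 0.815/√12 = 0.2353 in
L_e = K·L = 2 × 14.1 = 28.20 in
λ = L_e / r_min = 28.200 / 0.2353 = 120

λ ≈ 120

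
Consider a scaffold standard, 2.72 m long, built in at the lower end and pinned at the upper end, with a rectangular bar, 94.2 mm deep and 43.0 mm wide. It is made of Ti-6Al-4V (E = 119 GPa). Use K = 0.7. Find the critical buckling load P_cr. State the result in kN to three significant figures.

P_cr ≈ 202 kN

Buckling occurs about the weak axis: I_min = h·b³/12 with b = 43.0 mm (the shorter side).
I_min = 94.2×43.0³/12 = 6.241×10^5 mm⁴
I = 6.241×10^5 mm⁴ = 6.241×10^-7 m⁴
Effective length L_e = K·L = 0.7 × 2.72 = 1.904 m
P_cr = π²EI / L_e² = π² × 119×10⁹ × 6.241×10^-7 / 1.904² = 2.022×10^5 N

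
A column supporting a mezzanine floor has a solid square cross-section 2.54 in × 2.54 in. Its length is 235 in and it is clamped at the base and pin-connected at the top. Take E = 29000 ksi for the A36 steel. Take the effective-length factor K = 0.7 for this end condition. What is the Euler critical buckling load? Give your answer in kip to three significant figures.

I = a⁴/12 = 2.54⁴/12 = 3.469 in⁴
Effective length L_e = K·L = 0.7 × 235 = 164.5 in
P_cr = π²EI / L_e² = π² × 29000×10³ × 3.469 / 164.5² = 3.669×10^4 lb

P_cr ≈ 36.7 kip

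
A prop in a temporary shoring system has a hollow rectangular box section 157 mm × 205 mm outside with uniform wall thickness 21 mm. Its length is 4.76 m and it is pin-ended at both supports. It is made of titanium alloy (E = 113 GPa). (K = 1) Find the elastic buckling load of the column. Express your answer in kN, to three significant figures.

P_cr ≈ 2240 kN

Inner dimensions: h_i = 205 − 2×21 = 163.0 mm, b_i = 157 − 2×21 = 115.0 mm
Weak-axis I_min = (h_o·b_o³ − h_i·b_i³)/12 with b_o = 157, b_i = 115.0 mm (shorter outer/inner sides).
I_min = (205×157³ − 163.0×115.0³)/12 = 4.545×10^7 mm⁴
I = 4.545×10^7 mm⁴ = 4.545×10^-5 m⁴
Effective length L_e = K·L = 1 × 4.76 = 4.760 m
P_cr = π²EI / L_e² = π² × 113×10⁹ × 4.545×10^-5 / 4.760² = 2.237×10^6 N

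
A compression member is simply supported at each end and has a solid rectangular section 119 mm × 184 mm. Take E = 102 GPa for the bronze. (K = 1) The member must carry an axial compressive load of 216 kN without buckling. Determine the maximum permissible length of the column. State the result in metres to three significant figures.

Buckling occurs about the weak axis: I_min = h·b³/12 with b = 119 mm (the shorter side).
I_min = 184×119³/12 = 2.584×10^7 mm⁴
I = 2.584×10^-5 m⁴
At the buckling limit P_cr = P = 2.160×10^5 N
From P_cr = π²EI/(K·L)²:  L = (1/K)·√(π²EI/P_cr) = (1/1)·√(π²×1.02×10^11×2.584×10^-5/2.160×10^5)
L = 11.0 m

L_max ≈ 11.0 m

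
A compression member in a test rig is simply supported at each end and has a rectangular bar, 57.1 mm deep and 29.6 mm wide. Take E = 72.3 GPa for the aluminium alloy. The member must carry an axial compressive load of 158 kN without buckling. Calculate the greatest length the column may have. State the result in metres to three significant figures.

L_max ≈ 0.747 m

Buckling occurs about the weak axis: I_min = h·b³/12 with b = 29.6 mm (the shorter side).
I_min = 57.1×29.6³/12 = 1.234×10^5 mm⁴
I = 1.234×10^-7 m⁴
At the buckling limit P_cr = P = 1.580×10^5 N
From P_cr = π²EI/(K·L)²:  L = (1/K)·√(π²EI/P_cr) = (1/1)·√(π²×7.23×10^10×1.234×10^-7/1.580×10^5)
L = 0.747 m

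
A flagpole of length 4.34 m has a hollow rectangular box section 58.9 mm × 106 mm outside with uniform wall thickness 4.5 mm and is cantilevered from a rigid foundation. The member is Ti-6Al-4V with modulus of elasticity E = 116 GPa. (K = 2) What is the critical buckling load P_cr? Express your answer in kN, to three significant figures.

P_cr ≈ 12.2 kN

Inner dimensions: h_i = 106 − 2×4.5 = 97.00 mm, b_i = 58.9 − 2×4.5 = 49.90 mm
Weak-axis I_min = (h_o·b_o³ − h_i·b_i³)/12 with b_o = 58.9, b_i = 49.90 mm (shorter outer/inner sides).
I_min = (106×58.9³ − 97.00×49.90³)/12 = 8.006×10^5 mm⁴
I = 8.006×10^5 mm⁴ = 8.006×10^-7 m⁴
Effective length L_e = K·L = 2 × 4.34 = 8.680 m
P_cr = π²EI / L_e² = π² × 116×10⁹ × 8.006×10^-7 / 8.680² = 1.217×10^4 N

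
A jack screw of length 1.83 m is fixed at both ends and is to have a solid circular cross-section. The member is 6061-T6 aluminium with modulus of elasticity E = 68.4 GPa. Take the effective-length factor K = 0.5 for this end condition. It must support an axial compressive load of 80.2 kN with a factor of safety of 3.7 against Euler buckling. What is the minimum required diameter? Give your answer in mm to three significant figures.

d ≈ 52.3 mm

Required P_cr = n·P = 3.7 × 80.2 = 296.7 kN
L_e = K·L = 0.5 × 1.83 = 0.9150 m
Required I = P_cr·L_e²/(π²E) = 2.967×10^5 × 0.9150² / (π² × 6.84×10^10) = 3.680×10^-7 m⁴
I_req = 3.680×10^5 mm⁴
Solid circle: I = πd⁴/64  ⇒  d = (64I/π)^(1/4) = (64×3.680×10^5/π)^(1/4) = 52.3 mm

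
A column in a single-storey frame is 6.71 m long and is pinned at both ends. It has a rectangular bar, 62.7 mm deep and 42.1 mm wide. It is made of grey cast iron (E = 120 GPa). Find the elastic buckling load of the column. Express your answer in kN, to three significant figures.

P_cr ≈ 10.3 kN

Buckling occurs about the weak axis: I_min = h·b³/12 with b = 42.1 mm (the shorter side).
I_min = 62.7×42.1³/12 = 3.899×10^5 mm⁴
I = 3.899×10^5 mm⁴ = 3.899×10^-7 m⁴
Effective length L_e = K·L = 1 × 6.71 = 6.710 m
P_cr = π²EI / L_e² = π² × 120×10⁹ × 3.899×10^-7 / 6.710² = 1.026×10^4 N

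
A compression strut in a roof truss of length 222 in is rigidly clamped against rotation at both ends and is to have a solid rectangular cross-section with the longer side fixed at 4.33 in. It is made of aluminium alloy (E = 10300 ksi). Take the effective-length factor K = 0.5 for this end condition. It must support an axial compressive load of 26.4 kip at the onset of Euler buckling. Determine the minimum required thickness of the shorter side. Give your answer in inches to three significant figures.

L_e = K·L = 0.5 × 222 = 111.0 in
Required I = P_cr·L_e²/(π²E) = 2.640×10^4 × 111.0² / (π² × 1.03×10^7) = 3.200 in⁴
Rectangle, weak axis: I_min = h·b³/12 with h = 4.33 in fixed  ⇒  b = (12I/h)^(1/3) = 2.07 in

b ≈ 2.07 in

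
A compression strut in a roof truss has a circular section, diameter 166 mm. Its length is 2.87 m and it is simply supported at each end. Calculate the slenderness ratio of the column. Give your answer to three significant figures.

λ ≈ 69.2

For a solid circle r = d/4 = 166/4 = 41.50 mm
L_e = K·L = 1 × 2.87 m = 2.870 m = 2870.0 mm
λ = L_e / r_min = 2870.0 / 41.50 = 69.2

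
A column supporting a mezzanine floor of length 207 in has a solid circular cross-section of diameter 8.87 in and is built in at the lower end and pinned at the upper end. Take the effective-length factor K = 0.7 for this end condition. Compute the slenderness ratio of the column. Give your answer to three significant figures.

For a solid circle r = d/4 = 8.87/4 = 2.218 in
L_e = K·L = 0.7 × 207 = 144.9 in
λ = L_e / r_min = 144.90 / 2.218 = 65.3

λ ≈ 65.3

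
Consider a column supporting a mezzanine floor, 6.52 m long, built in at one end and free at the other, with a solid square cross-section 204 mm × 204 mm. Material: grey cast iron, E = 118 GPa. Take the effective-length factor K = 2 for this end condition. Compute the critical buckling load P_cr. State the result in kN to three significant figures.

P_cr ≈ 988 kN

I = a⁴/12 = 204⁴/12 = 1.443×10^8 mm⁴
I = 1.443×10^8 mm⁴ = 1.443×10^-4 m⁴
Effective length L_e = K·L = 2 × 6.52 = 13.04 m
P_cr = π²EI / L_e² = π² × 118×10⁹ × 1.443×10^-4 / 13.04² = 9.885×10^5 N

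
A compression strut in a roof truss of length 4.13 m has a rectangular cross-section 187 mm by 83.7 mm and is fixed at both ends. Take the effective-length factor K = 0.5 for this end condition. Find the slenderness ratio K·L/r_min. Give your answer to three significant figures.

For a rectangle r_min = b/√12 = 83.7/√12 = 24.16 mm
L_e = K·L = 0.5 × 4.13 m = 2.065 m = 2065.0 mm
λ = L_e / r_min = 2065.0 / 24.16 = 85.5

λ ≈ 85.5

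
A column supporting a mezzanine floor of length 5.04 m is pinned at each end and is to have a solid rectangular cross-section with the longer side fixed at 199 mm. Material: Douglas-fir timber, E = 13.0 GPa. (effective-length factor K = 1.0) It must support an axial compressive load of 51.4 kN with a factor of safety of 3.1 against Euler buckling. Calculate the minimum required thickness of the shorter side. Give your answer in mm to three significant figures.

b ≈ 124 mm

Required P_cr = n·P = 3.1 × 51.4 = 159.3 kN
L_e = K·L = 1 × 5.04 = 5.040 m
Required I = P_cr·L_e²/(π²E) = 1.593×10^5 × 5.040² / (π² × 1.30×10^10) = 3.155×10^-5 m⁴
I_req = 3.155×10^7 mm⁴
Rectangle, weak axis: I_min = h·b³/12 with h = 199 mm fixed  ⇒  b = (12I/h)^(1/3) = 124 mm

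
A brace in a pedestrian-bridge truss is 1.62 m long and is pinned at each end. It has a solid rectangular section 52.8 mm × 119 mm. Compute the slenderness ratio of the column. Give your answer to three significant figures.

Buckling occurs about the weak axis: I_min = h·b³/12 with b = 52.8 mm (the shorter side).
I_min = 119×52.8³/12 = 1.460×10^6 mm⁴
A = 6.283×10^3 mm²;  r_min = √(I/A) = √(1.460×10^6/6.283×10^3) = 15.24 mm
L_e = K·L = 1 × 1.62 m = 1.620 m = 1620.0 mm
λ = L_e / r_min = 1620.0 / 15.24 = 106

λ ≈ 106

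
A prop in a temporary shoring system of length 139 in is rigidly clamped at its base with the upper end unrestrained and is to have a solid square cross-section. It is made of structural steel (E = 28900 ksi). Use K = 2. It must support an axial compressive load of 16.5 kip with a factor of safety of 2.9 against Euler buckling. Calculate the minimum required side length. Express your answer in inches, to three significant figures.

Required P_cr = n·P = 2.9 × 16.5 = 47.85 kip
L_e = K·L = 2 × 139 = 278.0 in
Required I = P_cr·L_e²/(π²E) = 4.785×10^4 × 278.0² / (π² × 2.89×10^7) = 12.97 in⁴
Solid square: I = a⁴/12  ⇒  a = (12I)^(1/4) = (12×12.97)^(1/4) = 3.53 in

a ≈ 3.53 in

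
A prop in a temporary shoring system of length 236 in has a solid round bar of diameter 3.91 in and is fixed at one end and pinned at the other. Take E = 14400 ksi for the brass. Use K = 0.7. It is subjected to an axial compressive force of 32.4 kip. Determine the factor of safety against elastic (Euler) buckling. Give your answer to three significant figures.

I = πd⁴/64 = π×3.91⁴/64 = 11.47 in⁴
Effective length L_e = K·L = 0.7 × 236 = 165.2 in
P_cr = π²EI / L_e² = π² × 14400×10³ × 11.47 / 165.2² = 5.975×10^4 lb
Factor of safety n = P_cr / P = 59.747 / 32.4 = 1.84

n ≈ 1.84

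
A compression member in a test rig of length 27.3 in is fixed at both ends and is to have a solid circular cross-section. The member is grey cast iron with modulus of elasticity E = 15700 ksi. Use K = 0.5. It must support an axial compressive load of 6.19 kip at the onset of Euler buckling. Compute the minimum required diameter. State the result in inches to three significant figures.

d ≈ 0.624 in

L_e = K·L = 0.5 × 27.3 = 13.65 in
Required I = P_cr·L_e²/(π²E) = 6.190×10^3 × 13.65² / (π² × 1.57×10^7) = 7.443×10^-3 in⁴
Solid circle: I = πd⁴/64  ⇒  d = (64I/π)^(1/4) = (64×7.443×10^-3/π)^(1/4) = 0.624 in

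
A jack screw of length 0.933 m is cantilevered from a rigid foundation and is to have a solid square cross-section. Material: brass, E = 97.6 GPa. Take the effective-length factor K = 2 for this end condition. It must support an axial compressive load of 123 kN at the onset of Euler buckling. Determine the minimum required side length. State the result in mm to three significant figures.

a ≈ 48.1 mm

L_e = K·L = 2 × 0.933 = 1.866 m
Required I = P_cr·L_e²/(π²E) = 1.230×10^5 × 1.866² / (π² × 9.76×10^10) = 4.446×10^-7 m⁴
I_req = 4.446×10^5 mm⁴
Solid square: I = a⁴/12  ⇒  a = (12I)^(1/4) = (12×4.446×10^5)^(1/4) = 48.1 mm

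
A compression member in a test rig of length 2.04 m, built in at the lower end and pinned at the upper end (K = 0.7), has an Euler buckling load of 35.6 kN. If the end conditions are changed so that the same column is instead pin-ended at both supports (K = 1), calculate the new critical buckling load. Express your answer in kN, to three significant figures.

P_cr ≈ 17.4 kN

P_cr ∝ 1/K², so P_cr,new = P_cr,old × (K_old/K_new)² = 35.6 × (0.7/1)²
= 35.6 × 0.4900 = 17.4 kN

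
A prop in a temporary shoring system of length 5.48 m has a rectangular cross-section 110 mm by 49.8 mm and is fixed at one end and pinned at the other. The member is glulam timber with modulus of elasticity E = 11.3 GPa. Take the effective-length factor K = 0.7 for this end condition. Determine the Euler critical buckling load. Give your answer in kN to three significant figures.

P_cr ≈ 8.58 kN

Buckling occurs about the weak axis: I_min = h·b³/12 with b = 49.8 mm (the shorter side).
I_min = 110×49.8³/12 = 1.132×10^6 mm⁴
I = 1.132×10^6 mm⁴ = 1.132×10^-6 m⁴
Effective length L_e = K·L = 0.7 × 5.48 = 3.836 m
P_cr = π²EI / L_e² = π² × 11.3×10⁹ × 1.132×10^-6 / 3.836² = 8.581×10^3 N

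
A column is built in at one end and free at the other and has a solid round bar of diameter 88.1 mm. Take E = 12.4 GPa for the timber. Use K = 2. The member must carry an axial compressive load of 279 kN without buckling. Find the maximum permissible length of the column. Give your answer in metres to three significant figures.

L_max ≈ 0.569 m

I = πd⁴/64 = π×88.1⁴/64 = 2.957×10^6 mm⁴
I = 2.957×10^-6 m⁴
At the buckling limit P_cr = P = 2.790×10^5 N
From P_cr = π²EI/(K·L)²:  L = (1/K)·√(π²EI/P_cr) = (1/2)·√(π²×1.24×10^10×2.957×10^-6/2.790×10^5)
L = 0.569 m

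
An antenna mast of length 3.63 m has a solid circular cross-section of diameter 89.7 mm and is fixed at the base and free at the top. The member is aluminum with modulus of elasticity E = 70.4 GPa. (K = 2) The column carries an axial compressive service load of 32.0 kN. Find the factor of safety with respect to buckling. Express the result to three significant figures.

n ≈ 1.31

I = πd⁴/64 = π×89.7⁴/64 = 3.178×10^6 mm⁴
I = 3.178×10^6 mm⁴ = 3.178×10^-6 m⁴
Effective length L_e = K·L = 2 × 3.63 = 7.260 m
P_cr = π²EI / L_e² = π² × 70.4×10⁹ × 3.178×10^-6 / 7.260² = 4.189×10^4 N
Factor of safety n = P_cr / P = 41.893 / 32.0 = 1.31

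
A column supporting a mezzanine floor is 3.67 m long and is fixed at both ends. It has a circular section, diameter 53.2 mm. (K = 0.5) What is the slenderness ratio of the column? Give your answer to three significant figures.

I = πd⁴/64 = π×53.2⁴/64 = 3.932×10^5 mm⁴
A = 2.223×10^3 mm²;  r_min = √(I/A) = √(3.932×10^5/2.223×10^3) = 13.30 mm
L_e = K·L = 0.5 × 3.67 m = 1.835 m = 1835.0 mm
λ = L_e / r_min = 1835.0 / 13.30 = 138

λ ≈ 138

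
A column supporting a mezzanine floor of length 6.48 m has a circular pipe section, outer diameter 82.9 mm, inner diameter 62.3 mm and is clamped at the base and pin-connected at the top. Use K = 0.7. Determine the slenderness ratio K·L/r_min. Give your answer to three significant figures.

d_o = 82.9 mm, d_i = 62.3 mm
I = π(d_o⁴ − d_i⁴)/64 = π(82.9⁴ − 62.30⁴)/64 = 1.579×10^6 mm⁴
A = 2.349×10^3 mm²;  r_min = √(I/A) = √(1.579×10^6/2.349×10^3) = 25.93 mm
L_e = K·L = 0.7 × 6.48 m = 4.536 m = 4536.0 mm
λ = L_e / r_min = 4536.0 / 25.93 = 175

λ ≈ 175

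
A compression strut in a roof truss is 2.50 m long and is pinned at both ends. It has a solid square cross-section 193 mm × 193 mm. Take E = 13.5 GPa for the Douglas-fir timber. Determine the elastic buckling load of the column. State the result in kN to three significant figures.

P_cr ≈ 2460 kN

I = a⁴/12 = 193⁴/12 = 1.156×10^8 mm⁴
I = 1.156×10^8 mm⁴ = 1.156×10^-4 m⁴
Effective length L_e = K·L = 1 × 2.50 = 2.500 m
P_cr = π²EI / L_e² = π² × 13.5×10⁹ × 1.156×10^-4 / 2.500² = 2.465×10^6 N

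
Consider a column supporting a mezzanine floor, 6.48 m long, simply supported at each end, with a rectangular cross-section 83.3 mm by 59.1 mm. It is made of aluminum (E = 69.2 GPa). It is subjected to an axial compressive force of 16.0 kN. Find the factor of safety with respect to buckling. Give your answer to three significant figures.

Buckling occurs about the weak axis: I_min = h·b³/12 with b = 59.1 mm (the shorter side).
I_min = 83.3×59.1³/12 = 1.433×10^6 mm⁴
I = 1.433×10^6 mm⁴ = 1.433×10^-6 m⁴
Effective length L_e = K·L = 1 × 6.48 = 6.480 m
P_cr = π²EI / L_e² = π² × 69.2×10⁹ × 1.433×10^-6 / 6.480² = 2.331×10^4 N
Factor of safety n = P_cr / P = 23.307 / 16.0 = 1.46

n ≈ 1.46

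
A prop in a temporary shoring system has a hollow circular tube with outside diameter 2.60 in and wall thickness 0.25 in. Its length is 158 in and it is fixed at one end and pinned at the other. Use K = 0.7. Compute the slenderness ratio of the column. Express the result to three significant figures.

λ ≈ 132

Inner diameter d_i = 2.60 − 2×0.25 = 2.100 in
I = π(d_o⁴ − d_i⁴)/64 = π(2.60⁴ − 2.100⁴)/64 = 1.289 in⁴
A = 1.846 in²;  r_min = √(I/A) = √(1.289/1.846) = 0.8355 in
L_e = K·L = 0.7 × 158 = 110.6 in
λ = L_e / r_min = 110.60 / 0.8355 = 132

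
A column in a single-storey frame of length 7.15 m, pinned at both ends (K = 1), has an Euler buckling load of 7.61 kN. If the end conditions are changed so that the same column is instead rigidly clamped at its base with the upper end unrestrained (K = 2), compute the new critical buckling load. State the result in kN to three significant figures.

P_cr ≈ 1.90 kN

P_cr ∝ 1/K², so P_cr,new = P_cr,old × (K_old/K_new)² = 7.61 × (1/2)²
= 7.61 × 0.2500 = 1.90 kN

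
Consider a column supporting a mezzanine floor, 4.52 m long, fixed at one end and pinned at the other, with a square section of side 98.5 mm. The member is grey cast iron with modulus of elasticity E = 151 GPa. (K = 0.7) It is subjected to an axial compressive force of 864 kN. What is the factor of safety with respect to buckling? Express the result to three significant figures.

I = a⁴/12 = 98.5⁴/12 = 7.844×10^6 mm⁴
I = 7.844×10^6 mm⁴ = 7.844×10^-6 m⁴
Effective length L_e = K·L = 0.7 × 4.52 = 3.164 m
P_cr = π²EI / L_e² = π² × 151×10⁹ × 7.844×10^-6 / 3.164² = 1.168×10^6 N
Factor of safety n = P_cr / P = 1167.8 / 864 = 1.35

n ≈ 1.35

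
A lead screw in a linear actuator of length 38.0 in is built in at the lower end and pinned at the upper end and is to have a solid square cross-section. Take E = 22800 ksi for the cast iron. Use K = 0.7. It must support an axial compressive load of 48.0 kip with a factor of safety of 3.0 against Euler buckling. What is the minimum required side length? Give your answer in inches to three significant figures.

Required P_cr = n·P = 3.0 × 48.0 = 144.0 kip
L_e = K·L = 0.7 × 38.0 = 26.60 in
Required I = P_cr·L_e²/(π²E) = 1.440×10^5 × 26.60² / (π² × 2.28×10^7) = 0.4528 in⁴
Solid square: I = a⁴/12  ⇒  a = (12I)^(1/4) = (12×0.4528)^(1/4) = 1.53 in

a ≈ 1.53 in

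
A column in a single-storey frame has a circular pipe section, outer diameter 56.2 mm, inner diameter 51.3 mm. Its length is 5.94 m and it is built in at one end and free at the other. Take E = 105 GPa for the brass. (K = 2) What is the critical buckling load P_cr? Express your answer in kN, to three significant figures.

d_o = 56.2 mm, d_i = 51.3 mm
I = π(d_o⁴ − d_i⁴)/64 = π(56.2⁴ − 51.30⁴)/64 = 1.497×10^5 mm⁴
I = 1.497×10^5 mm⁴ = 1.497×10^-7 m⁴
Effective length L_e = K·L = 2 × 5.94 = 11.88 m
P_cr = π²EI / L_e² = π² × 105×10⁹ × 1.497×10^-7 / 11.88² = 1.099×10^3 N

P_cr ≈ 1.10 kN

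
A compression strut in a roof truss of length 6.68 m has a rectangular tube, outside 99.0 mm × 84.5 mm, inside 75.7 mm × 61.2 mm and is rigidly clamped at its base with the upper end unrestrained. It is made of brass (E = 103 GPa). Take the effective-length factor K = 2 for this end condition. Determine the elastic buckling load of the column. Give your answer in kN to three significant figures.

Weak-axis I_min = (h_o·b_o³ − h_i·b_i³)/12 with b_o = 84.5, b_i = 61.20 mm (shorter outer/inner sides).
I_min = (99.0×84.5³ − 75.70×61.20³)/12 = 3.532×10^6 mm⁴
I = 3.532×10^6 mm⁴ = 3.532×10^-6 m⁴
Effective length L_e = K·L = 2 × 6.68 = 13.36 m
P_cr = π²EI / L_e² = π² × 103×10⁹ × 3.532×10^-6 / 13.36² = 2.011×10^4 N

P_cr ≈ 20.1 kN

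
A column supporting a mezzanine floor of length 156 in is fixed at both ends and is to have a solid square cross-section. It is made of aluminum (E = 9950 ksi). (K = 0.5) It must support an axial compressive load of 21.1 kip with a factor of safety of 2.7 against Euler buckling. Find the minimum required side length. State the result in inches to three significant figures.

a ≈ 2.55 in

Required P_cr = n·P = 2.7 × 21.1 = 56.97 kip
L_e = K·L = 0.5 × 156 = 78.00 in
Required I = P_cr·L_e²/(π²E) = 5.697×10^4 × 78.00² / (π² × 9.95×10^6) = 3.529 in⁴
Solid square: I = a⁴/12  ⇒  a = (12I)^(1/4) = (12×3.529)^(1/4) = 2.55 in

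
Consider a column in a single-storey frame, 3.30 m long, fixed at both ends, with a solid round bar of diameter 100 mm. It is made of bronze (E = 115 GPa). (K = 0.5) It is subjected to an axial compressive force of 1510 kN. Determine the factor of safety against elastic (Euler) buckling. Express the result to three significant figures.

n ≈ 1.36

I = πd⁴/64 = π×100⁴/64 = 4.909×10^6 mm⁴
I = 4.909×10^6 mm⁴ = 4.909×10^-6 m⁴
Effective length L_e = K·L = 0.5 × 3.30 = 1.650 m
P_cr = π²EI / L_e² = π² × 115×10⁹ × 4.909×10^-6 / 1.650² = 2.046×10^6 N
Factor of safety n = P_cr / P = 2046.4 / 1510 = 1.36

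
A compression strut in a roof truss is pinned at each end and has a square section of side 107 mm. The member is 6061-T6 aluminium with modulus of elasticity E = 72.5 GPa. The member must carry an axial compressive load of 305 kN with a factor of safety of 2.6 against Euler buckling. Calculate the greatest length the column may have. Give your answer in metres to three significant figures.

L_max ≈ 3.14 m

I = a⁴/12 = 107⁴/12 = 1.092×10^7 mm⁴
I = 1.092×10^-5 m⁴
Required critical load P_cr = n·P = 2.6 × 305 = 793.0 kN = 7.930×10^5 N
From P_cr = π²EI/(K·L)²:  L = (1/K)·√(π²EI/P_cr) = (1/1)·√(π²×7.25×10^10×1.092×10^-5/7.930×10^5)
L = 3.14 m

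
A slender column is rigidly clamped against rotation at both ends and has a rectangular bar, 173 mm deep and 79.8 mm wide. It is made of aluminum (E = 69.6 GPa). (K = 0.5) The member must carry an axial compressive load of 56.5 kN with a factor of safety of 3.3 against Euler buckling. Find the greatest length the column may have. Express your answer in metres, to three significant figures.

L_max ≈ 10.4 m

Buckling occurs about the weak axis: I_min = h·b³/12 with b = 79.8 mm (the shorter side).
I_min = 173×79.8³/12 = 7.326×10^6 mm⁴
I = 7.326×10^-6 m⁴
Required critical load P_cr = n·P = 3.3 × 56.5 = 186.4 kN = 1.865×10^5 N
From P_cr = π²EI/(K·L)²:  L = (1/K)·√(π²EI/P_cr) = (1/0.5)·√(π²×6.96×10^10×7.326×10^-6/1.865×10^5)
L = 10.4 m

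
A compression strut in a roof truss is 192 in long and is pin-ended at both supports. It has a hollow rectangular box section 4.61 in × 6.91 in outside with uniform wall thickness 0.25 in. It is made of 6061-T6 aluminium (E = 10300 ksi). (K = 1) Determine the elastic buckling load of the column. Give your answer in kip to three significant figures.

P_cr ≈ 53.3 kip

Inner dimensions: h_i = 6.91 − 2×0.25 = 6.410 in, b_i = 4.61 − 2×0.25 = 4.110 in
Weak-axis I_min = (h_o·b_o³ − h_i·b_i³)/12 with b_o = 4.61, b_i = 4.110 in (shorter outer/inner sides).
I_min = (6.91×4.61³ − 6.410×4.110³)/12 = 19.33 in⁴
Effective length L_e = K·L = 1 × 192 = 192.0 in
P_cr = π²EI / L_e² = π² × 10300×10³ × 19.33 / 192.0² = 5.331×10^4 lb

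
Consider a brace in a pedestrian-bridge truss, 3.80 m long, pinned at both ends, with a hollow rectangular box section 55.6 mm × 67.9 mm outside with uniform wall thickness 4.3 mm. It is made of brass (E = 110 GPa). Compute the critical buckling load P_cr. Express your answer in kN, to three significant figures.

Inner dimensions: h_i = 67.9 − 2×4.3 = 59.30 mm, b_i = 55.6 − 2×4.3 = 47.00 mm
Weak-axis I_min = (h_o·b_o³ − h_i·b_i³)/12 with b_o = 55.6, b_i = 47.00 mm (shorter outer/inner sides).
I_min = (67.9×55.6³ − 59.30×47.00³)/12 = 4.595×10^5 mm⁴
I = 4.595×10^5 mm⁴ = 4.595×10^-7 m⁴
Effective length L_e = K·L = 1 × 3.80 = 3.800 m
P_cr = π²EI / L_e² = π² × 110×10⁹ × 4.595×10^-7 / 3.800² = 3.455×10^4 N

P_cr ≈ 34.5 kN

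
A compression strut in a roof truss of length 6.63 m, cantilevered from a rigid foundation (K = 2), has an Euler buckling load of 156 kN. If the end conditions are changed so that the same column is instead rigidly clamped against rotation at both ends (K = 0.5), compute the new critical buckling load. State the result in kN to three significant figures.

P_cr ∝ 1/K², so P_cr,new = P_cr,old × (K_old/K_new)² = 156 × (2/0.5)²
= 156 × 16.00 = 2500 kN

P_cr ≈ 2500 kN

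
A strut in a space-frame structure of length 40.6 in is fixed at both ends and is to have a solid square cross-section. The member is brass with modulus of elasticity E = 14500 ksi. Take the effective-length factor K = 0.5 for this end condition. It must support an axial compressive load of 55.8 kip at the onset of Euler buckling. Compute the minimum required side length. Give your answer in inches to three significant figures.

L_e = K·L = 0.5 × 40.6 = 20.30 in
Required I = P_cr·L_e²/(π²E) = 5.580×10^4 × 20.30² / (π² × 1.45×10^7) = 0.1607 in⁴
Solid square: I = a⁴/12  ⇒  a = (12I)^(1/4) = (12×0.1607)^(1/4) = 1.18 in

a ≈ 1.18 in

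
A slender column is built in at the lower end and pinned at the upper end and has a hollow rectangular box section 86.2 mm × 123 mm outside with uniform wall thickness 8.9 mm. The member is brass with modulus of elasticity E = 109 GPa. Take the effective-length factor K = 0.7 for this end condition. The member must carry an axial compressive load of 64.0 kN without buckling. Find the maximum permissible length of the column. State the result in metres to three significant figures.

L_max ≈ 11.4 m

Inner dimensions: h_i = 123 − 2×8.9 = 105.2 mm, b_i = 86.2 − 2×8.9 = 68.40 mm
Weak-axis I_min = (h_o·b_o³ − h_i·b_i³)/12 with b_o = 86.2, b_i = 68.40 mm (shorter outer/inner sides).
I_min = (123×86.2³ − 105.2×68.40³)/12 = 3.760×10^6 mm⁴
I = 3.760×10^-6 m⁴
At the buckling limit P_cr = P = 6.400×10^4 N
From P_cr = π²EI/(K·L)²:  L = (1/K)·√(π²EI/P_cr) = (1/0.7)·√(π²×1.09×10^11×3.760×10^-6/6.400×10^4)
L = 11.4 m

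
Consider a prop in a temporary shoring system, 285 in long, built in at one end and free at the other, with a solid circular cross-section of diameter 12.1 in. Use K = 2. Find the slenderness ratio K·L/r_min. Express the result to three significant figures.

For a solid circle r = d/4 = 12.1/4 = 3.025 in
L_e = K·L = 2 × 285 = 570.0 in
λ = L_e / r_min = 570.00 / 3.025 = 188

λ ≈ 188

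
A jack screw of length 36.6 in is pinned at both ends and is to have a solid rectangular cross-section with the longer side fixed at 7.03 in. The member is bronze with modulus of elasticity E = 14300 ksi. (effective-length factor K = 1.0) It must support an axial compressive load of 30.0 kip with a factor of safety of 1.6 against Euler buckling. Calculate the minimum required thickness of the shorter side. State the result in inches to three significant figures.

b ≈ 0.920 in

Required P_cr = n·P = 1.6 × 30.0 = 48.00 kip
L_e = K·L = 1 × 36.6 = 36.60 in
Required I = P_cr·L_e²/(π²E) = 4.800×10^4 × 36.60² / (π² × 1.43×10^7) = 0.4556 in⁴
Rectangle, weak axis: I_min = h·b³/12 with h = 7.03 in fixed  ⇒  b = (12I/h)^(1/3) = 0.920 in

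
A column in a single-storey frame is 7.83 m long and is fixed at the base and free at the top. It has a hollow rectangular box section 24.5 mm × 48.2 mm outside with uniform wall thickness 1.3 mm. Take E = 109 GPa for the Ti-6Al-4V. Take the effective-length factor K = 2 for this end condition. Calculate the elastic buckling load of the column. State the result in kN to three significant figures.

Inner dimensions: h_i = 48.2 − 2×1.3 = 45.60 mm, b_i = 24.5 − 2×1.3 = 21.90 mm
Weak-axis I_min = (h_o·b_o³ − h_i·b_i³)/12 with b_o = 24.5, b_i = 21.90 mm (shorter outer/inner sides).
I_min = (48.2×24.5³ − 45.60×21.90³)/12 = 1.916×10^4 mm⁴
I = 1.916×10^4 mm⁴ = 1.916×10^-8 m⁴
Effective length L_e = K·L = 2 × 7.83 = 15.66 m
P_cr = π²EI / L_e² = π² × 109×10⁹ × 1.916×10^-8 / 15.66² = 84.03 N

P_cr ≈ 0.0840 kN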